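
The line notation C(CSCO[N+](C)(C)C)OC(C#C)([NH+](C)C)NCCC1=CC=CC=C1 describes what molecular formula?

[C19H33N3O2S]2+

Heavy atoms from the SMILES: 19 C, 3 N, 2 O, 1 S.
Implicit hydrogens by atom environment:
  5 × C: 3 H each → 15
  5 × C: 2 H each → 10
  5 × C (aromatic): 1 H each → 5
  2 × C: no H
  2 × O: no H
  1 × C: 1 H
  1 × C (aromatic): no H
  1 × N: 1 H
  1 × N (charge +1): 1 H
  1 × N (charge +1): no H
  1 × S: no H
  Total hydrogens = 33.
Net charge +2.
Molecular formula: [C19H33N3O2S]2+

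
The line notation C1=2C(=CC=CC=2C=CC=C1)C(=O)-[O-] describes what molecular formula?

C11H7O2-

Heavy atoms from the SMILES: 11 C, 2 O.
Implicit hydrogens by atom environment:
  7 × C (aromatic): 1 H each → 7
  3 × C (aromatic): no H
  1 × C: no H
  1 × O: no H
  1 × O (charge -1): no H
  Total hydrogens = 7.
Net charge -1.
Molecular formula: C11H7O2-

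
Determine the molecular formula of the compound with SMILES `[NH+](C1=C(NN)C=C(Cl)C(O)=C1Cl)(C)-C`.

C8H12Cl2N3O+

Heavy atoms from the SMILES: 8 C, 2 Cl, 3 N, 1 O.
Implicit hydrogens by atom environment:
  5 × C (aromatic): no H
  2 × C: 3 H each → 6
  2 × Cl: no H
  1 × C (aromatic): 1 H
  1 × N: 2 H
  1 × N: 1 H
  1 × N (charge +1): 1 H
  1 × O: 1 H
  Total hydrogens = 12.
Net charge +1.
Molecular formula: C8H12Cl2N3O+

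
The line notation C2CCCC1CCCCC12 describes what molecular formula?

C10H18

Heavy atoms from the SMILES: 10 C.
Implicit hydrogens by atom environment:
  8 × C: 2 H each → 16
  2 × C: 1 H each → 2
  Total hydrogens = 18.
Molecular formula: C10H18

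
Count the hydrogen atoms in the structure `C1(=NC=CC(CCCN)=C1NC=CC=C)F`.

16

Hydrogens are implicit in SMILES; fill each atom to its normal valence:
  4 × C: 2 H each → 8
  3 × C: 1 H each → 3
  3 × C (aromatic): no H
  2 × C (aromatic): 1 H each → 2
  1 × F: no H
  1 × N: 2 H
  1 × N: 1 H
  1 × N (aromatic): no H
  Total hydrogens = 16.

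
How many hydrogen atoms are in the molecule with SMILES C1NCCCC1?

11

Hydrogens are implicit in SMILES; fill each atom to its normal valence:
  5 × C: 2 H each → 10
  1 × N: 1 H
  Total hydrogens = 11.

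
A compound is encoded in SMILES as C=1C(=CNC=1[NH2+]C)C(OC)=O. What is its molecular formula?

Heavy atoms from the SMILES: 7 C, 2 N, 2 O.
Implicit hydrogens by atom environment:
  2 × C: 3 H each → 6
  2 × C (aromatic): 1 H each → 2
  2 × C (aromatic): no H
  2 × O: no H
  1 × C: no H
  1 × N (charge +1): 2 H
  1 × N (aromatic): 1 H
  Total hydrogens = 11.
Net charge +1.
Molecular formula: C7H11N2O2+

C7H11N2O2+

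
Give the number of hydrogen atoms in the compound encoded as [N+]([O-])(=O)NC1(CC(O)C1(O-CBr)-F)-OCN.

11

Hydrogens are implicit in SMILES; fill each atom to its normal valence:
  3 × C: 2 H each → 6
  3 × O: no H
  2 × C: no H
  1 × Br: no H
  1 × C: 1 H
  1 × F: no H
  1 × N: 2 H
  1 × N: 1 H
  1 × N (charge +1): no H
  1 × O: 1 H
  1 × O (charge -1): no H
  Total hydrogens = 11.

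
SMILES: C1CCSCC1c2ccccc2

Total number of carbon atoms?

The symbol for carbon appears 11 times in the SMILES. Lowercase c denotes aromatic carbon and counts toward C.

11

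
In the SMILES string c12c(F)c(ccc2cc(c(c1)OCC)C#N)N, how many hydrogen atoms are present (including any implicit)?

11

Hydrogens are implicit in SMILES; fill each atom to its normal valence:
  6 × C (aromatic): no H
  4 × C (aromatic): 1 H each → 4
  1 × C: 3 H
  1 × C: 2 H
  1 × C: no H
  1 × F: no H
  1 × N: 2 H
  1 × N: no H
  1 × O: no H
  Total hydrogens = 11.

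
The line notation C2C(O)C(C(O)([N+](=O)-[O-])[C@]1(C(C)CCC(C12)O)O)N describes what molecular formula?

C11H20N2O6

Heavy atoms from the SMILES: 11 C, 2 N, 6 O.
Implicit hydrogens by atom environment:
  5 × C: 1 H each → 5
  4 × O: 1 H each → 4
  3 × C: 2 H each → 6
  2 × C: no H
  1 × C: 3 H
  1 × N: 2 H
  1 × N (charge +1): no H
  1 × O: no H
  1 × O (charge -1): no H
  Total hydrogens = 20.
Molecular formula: C11H20N2O6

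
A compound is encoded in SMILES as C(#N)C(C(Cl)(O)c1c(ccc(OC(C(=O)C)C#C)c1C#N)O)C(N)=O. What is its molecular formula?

C16H12ClN3O5

Heavy atoms from the SMILES: 16 C, 1 Cl, 3 N, 5 O.
Implicit hydrogens by atom environment:
  6 × C: no H
  4 × C (aromatic): no H
  3 × C: 1 H each → 3
  3 × O: no H
  2 × C (aromatic): 1 H each → 2
  2 × N: no H
  2 × O: 1 H each → 2
  1 × C: 3 H
  1 × Cl: no H
  1 × N: 2 H
  Total hydrogens = 12.
Molecular formula: C16H12ClN3O5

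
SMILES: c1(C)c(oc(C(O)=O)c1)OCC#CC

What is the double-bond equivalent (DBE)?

6

Molecular formula from the SMILES: C10H10O4.
DoU = (2C + 2 + N − H − X)/2 = (2·10 + 2 + 0 − 10 − 0)/2 = 12/2 = 6.
(Structurally: 1 ring(s) + 5 π bond(s) = 6.)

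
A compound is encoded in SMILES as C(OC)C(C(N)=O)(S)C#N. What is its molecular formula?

Heavy atoms from the SMILES: 5 C, 2 N, 2 O, 1 S.
Implicit hydrogens by atom environment:
  3 × C: no H
  2 × O: no H
  1 × C: 3 H
  1 × C: 2 H
  1 × N: 2 H
  1 × N: no H
  1 × S: 1 H
  Total hydrogens = 8.
Molecular formula: C5H8N2O2S

C5H8N2O2S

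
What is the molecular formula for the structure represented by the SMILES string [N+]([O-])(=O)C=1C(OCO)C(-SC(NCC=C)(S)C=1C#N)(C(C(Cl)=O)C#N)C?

Heavy atoms from the SMILES: 14 C, 1 Cl, 4 N, 5 O, 2 S.
Implicit hydrogens by atom environment:
  7 × C: no H
  3 × C: 2 H each → 6
  3 × C: 1 H each → 3
  3 × O: no H
  2 × N: no H
  1 × C: 3 H
  1 × Cl: no H
  1 × N: 1 H
  1 × N (charge +1): no H
  1 × O: 1 H
  1 × O (charge -1): no H
  1 × S: 1 H
  1 × S: no H
  Total hydrogens = 15.
Molecular formula: C14H15ClN4O5S2

C14H15ClN4O5S2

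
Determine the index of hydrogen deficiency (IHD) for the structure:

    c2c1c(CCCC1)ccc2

Molecular formula from the SMILES: C10H12.
DoU = (2C + 2 + N − H − X)/2 = (2·10 + 2 + 0 − 12 − 0)/2 = 10/2 = 5.
(Structurally: 2 ring(s) + 3 π bond(s) = 5.)

5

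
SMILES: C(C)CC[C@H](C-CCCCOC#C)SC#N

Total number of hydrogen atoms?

21

Hydrogens are implicit in SMILES; fill each atom to its normal valence:
  8 × C: 2 H each → 16
  2 × C: 1 H each → 2
  2 × C: no H
  1 × C: 3 H
  1 × N: no H
  1 × O: no H
  1 × S: no H
  Total hydrogens = 21.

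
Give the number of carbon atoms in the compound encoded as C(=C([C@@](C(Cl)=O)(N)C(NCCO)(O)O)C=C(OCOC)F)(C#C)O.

The symbol for carbon appears 13 times in the SMILES. (Cl is a single chlorine, not C + l.)

13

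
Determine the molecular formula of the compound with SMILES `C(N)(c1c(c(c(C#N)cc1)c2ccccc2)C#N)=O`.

C15H9N3O

Heavy atoms from the SMILES: 15 C, 3 N, 1 O.
Implicit hydrogens by atom environment:
  7 × C (aromatic): 1 H each → 7
  5 × C (aromatic): no H
  3 × C: no H
  2 × N: no H
  1 × N: 2 H
  1 × O: no H
  Total hydrogens = 9.
Molecular formula: C15H9N3O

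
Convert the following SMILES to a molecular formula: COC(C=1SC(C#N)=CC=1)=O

Heavy atoms from the SMILES: 7 C, 1 N, 2 O, 1 S.
Implicit hydrogens by atom environment:
  2 × C (aromatic): 1 H each → 2
  2 × C (aromatic): no H
  2 × C: no H
  2 × O: no H
  1 × C: 3 H
  1 × N: no H
  1 × S (aromatic): no H
  Total hydrogens = 5.
Molecular formula: C7H5NO2S

C7H5NO2S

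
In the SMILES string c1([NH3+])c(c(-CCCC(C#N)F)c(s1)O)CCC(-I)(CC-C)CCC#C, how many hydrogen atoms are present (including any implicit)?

Hydrogens are implicit in SMILES; fill each atom to its normal valence:
  9 × C: 2 H each → 18
  4 × C (aromatic): no H
  3 × C: no H
  2 × C: 1 H each → 2
  1 × C: 3 H
  1 × F: no H
  1 × I: no H
  1 × N (charge +1): 3 H
  1 × N: no H
  1 × O: 1 H
  1 × S (aromatic): no H
  Total hydrogens = 27.

27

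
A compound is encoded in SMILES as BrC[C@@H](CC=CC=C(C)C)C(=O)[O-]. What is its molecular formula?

C10H14BrO2-

Heavy atoms from the SMILES: 1 Br, 10 C, 2 O.
Implicit hydrogens by atom environment:
  4 × C: 1 H each → 4
  2 × C: 3 H each → 6
  2 × C: 2 H each → 4
  2 × C: no H
  1 × Br: no H
  1 × O: no H
  1 × O (charge -1): no H
  Total hydrogens = 14.
Net charge -1.
Molecular formula: C10H14BrO2-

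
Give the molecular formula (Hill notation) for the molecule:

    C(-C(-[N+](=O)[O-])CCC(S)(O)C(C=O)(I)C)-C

Heavy atoms from the SMILES: 9 C, 1 I, 1 N, 4 O, 1 S.
Implicit hydrogens by atom environment:
  3 × C: 2 H each → 6
  2 × C: 3 H each → 6
  2 × C: 1 H each → 2
  2 × C: no H
  2 × O: no H
  1 × I: no H
  1 × N (charge +1): no H
  1 × O: 1 H
  1 × O (charge -1): no H
  1 × S: 1 H
  Total hydrogens = 16.
Molecular formula: C9H16INO4S

C9H16INO4S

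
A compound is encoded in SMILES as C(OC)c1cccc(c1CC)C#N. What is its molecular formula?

C11H13NO

Heavy atoms from the SMILES: 11 C, 1 N, 1 O.
Implicit hydrogens by atom environment:
  3 × C (aromatic): 1 H each → 3
  3 × C (aromatic): no H
  2 × C: 3 H each → 6
  2 × C: 2 H each → 4
  1 × C: no H
  1 × N: no H
  1 × O: no H
  Total hydrogens = 13.
Molecular formula: C11H13NO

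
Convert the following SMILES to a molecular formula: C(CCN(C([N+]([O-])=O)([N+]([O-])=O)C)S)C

C6H13N3O4S

Heavy atoms from the SMILES: 6 C, 3 N, 4 O, 1 S.
Implicit hydrogens by atom environment:
  3 × C: 2 H each → 6
  2 × C: 3 H each → 6
  2 × N (charge +1): no H
  2 × O: no H
  2 × O (charge -1): no H
  1 × C: no H
  1 × N: no H
  1 × S: 1 H
  Total hydrogens = 13.
Molecular formula: C6H13N3O4S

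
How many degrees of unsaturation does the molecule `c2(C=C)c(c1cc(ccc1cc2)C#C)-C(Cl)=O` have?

11

Molecular formula from the SMILES: C15H9ClO.
DoU = (2C + 2 + N − H − X)/2 = (2·15 + 2 + 0 − 9 − 1)/2 = 22/2 = 11.
(Structurally: 2 ring(s) + 9 π bond(s) = 11.)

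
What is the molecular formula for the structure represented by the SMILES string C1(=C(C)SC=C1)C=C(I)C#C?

Heavy atoms from the SMILES: 9 C, 1 I, 1 S.
Implicit hydrogens by atom environment:
  2 × C (aromatic): 1 H each → 2
  2 × C: 1 H each → 2
  2 × C (aromatic): no H
  2 × C: no H
  1 × C: 3 H
  1 × I: no H
  1 × S (aromatic): no H
  Total hydrogens = 7.
Molecular formula: C9H7IS

C9H7IS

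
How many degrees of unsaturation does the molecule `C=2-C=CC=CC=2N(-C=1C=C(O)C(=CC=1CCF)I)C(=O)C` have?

Molecular formula from the SMILES: C16H15FINO2.
DoU = (2C + 2 + N − H − X)/2 = (2·16 + 2 + 1 − 15 − 2)/2 = 18/2 = 9.
(Structurally: 2 ring(s) + 7 π bond(s) = 9.)

9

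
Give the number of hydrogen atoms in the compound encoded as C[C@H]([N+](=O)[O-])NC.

Hydrogens are implicit in SMILES; fill each atom to its normal valence:
  2 × C: 3 H each → 6
  1 × C: 1 H
  1 × N: 1 H
  1 × N (charge +1): no H
  1 × O: no H
  1 × O (charge -1): no H
  Total hydrogens = 8.

8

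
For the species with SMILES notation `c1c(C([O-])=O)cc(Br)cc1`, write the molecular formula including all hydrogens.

Heavy atoms from the SMILES: 1 Br, 7 C, 2 O.
Implicit hydrogens by atom environment:
  4 × C (aromatic): 1 H each → 4
  2 × C (aromatic): no H
  1 × Br: no H
  1 × C: no H
  1 × O: no H
  1 × O (charge -1): no H
  Total hydrogens = 4.
Net charge -1.
Molecular formula: C7H4BrO2-

C7H4BrO2-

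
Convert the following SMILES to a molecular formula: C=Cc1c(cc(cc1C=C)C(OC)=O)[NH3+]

Heavy atoms from the SMILES: 12 C, 1 N, 2 O.
Implicit hydrogens by atom environment:
  4 × C (aromatic): no H
  2 × C: 2 H each → 4
  2 × C (aromatic): 1 H each → 2
  2 × C: 1 H each → 2
  2 × O: no H
  1 × C: 3 H
  1 × C: no H
  1 × N (charge +1): 3 H
  Total hydrogens = 14.
Net charge +1.
Molecular formula: C12H14NO2+

C12H14NO2+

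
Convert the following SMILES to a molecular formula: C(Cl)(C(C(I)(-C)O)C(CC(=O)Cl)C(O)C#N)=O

Heavy atoms from the SMILES: 9 C, 2 Cl, 1 I, 1 N, 4 O.
Implicit hydrogens by atom environment:
  4 × C: no H
  3 × C: 1 H each → 3
  2 × Cl: no H
  2 × O: 1 H each → 2
  2 × O: no H
  1 × C: 3 H
  1 × C: 2 H
  1 × I: no H
  1 × N: no H
  Total hydrogens = 10.
Molecular formula: C9H10Cl2INO4

C9H10Cl2INO4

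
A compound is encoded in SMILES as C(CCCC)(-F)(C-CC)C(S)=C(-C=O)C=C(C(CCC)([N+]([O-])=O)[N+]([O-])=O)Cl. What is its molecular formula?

Heavy atoms from the SMILES: 17 C, 1 Cl, 1 F, 2 N, 5 O, 1 S.
Implicit hydrogens by atom environment:
  7 × C: 2 H each → 14
  5 × C: no H
  3 × C: 3 H each → 9
  3 × O: no H
  2 × C: 1 H each → 2
  2 × N (charge +1): no H
  2 × O (charge -1): no H
  1 × Cl: no H
  1 × F: no H
  1 × S: 1 H
  Total hydrogens = 26.
Molecular formula: C17H26ClFN2O5S

C17H26ClFN2O5S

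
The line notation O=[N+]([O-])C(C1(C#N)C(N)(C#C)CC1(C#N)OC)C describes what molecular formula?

Heavy atoms from the SMILES: 11 C, 4 N, 3 O.
Implicit hydrogens by atom environment:
  6 × C: no H
  2 × C: 3 H each → 6
  2 × C: 1 H each → 2
  2 × N: no H
  2 × O: no H
  1 × C: 2 H
  1 × N: 2 H
  1 × N (charge +1): no H
  1 × O (charge -1): no H
  Total hydrogens = 12.
Molecular formula: C11H12N4O3

C11H12N4O3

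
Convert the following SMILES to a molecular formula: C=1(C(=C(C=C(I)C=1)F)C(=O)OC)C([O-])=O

Heavy atoms from the SMILES: 9 C, 1 F, 1 I, 4 O.
Implicit hydrogens by atom environment:
  4 × C (aromatic): no H
  3 × O: no H
  2 × C (aromatic): 1 H each → 2
  2 × C: no H
  1 × C: 3 H
  1 × F: no H
  1 × I: no H
  1 × O (charge -1): no H
  Total hydrogens = 5.
Net charge -1.
Molecular formula: C9H5FIO4-

C9H5FIO4-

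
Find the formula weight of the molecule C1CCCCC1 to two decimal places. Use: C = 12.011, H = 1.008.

Molecular formula: C6H12.
M = 6×12.011 + 12×1.008 = 84.16 g/mol.

84.16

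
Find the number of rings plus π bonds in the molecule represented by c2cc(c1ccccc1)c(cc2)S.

8

Molecular formula from the SMILES: C12H10S.
DoU = (2C + 2 + N − H − X)/2 = (2·12 + 2 + 0 − 10 − 0)/2 = 16/2 = 8.
(Structurally: 2 ring(s) + 6 π bond(s) = 8.)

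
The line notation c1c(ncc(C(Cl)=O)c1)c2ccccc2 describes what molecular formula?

C12H8ClNO

Heavy atoms from the SMILES: 12 C, 1 Cl, 1 N, 1 O.
Implicit hydrogens by atom environment:
  8 × C (aromatic): 1 H each → 8
  3 × C (aromatic): no H
  1 × C: no H
  1 × Cl: no H
  1 × N (aromatic): no H
  1 × O: no H
  Total hydrogens = 8.
Molecular formula: C12H8ClNO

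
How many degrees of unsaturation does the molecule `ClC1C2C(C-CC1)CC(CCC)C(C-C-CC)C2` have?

Molecular formula from the SMILES: C17H31Cl.
DoU = (2C + 2 + N − H − X)/2 = (2·17 + 2 + 0 − 31 − 1)/2 = 4/2 = 2.
(Structurally: 2 ring(s) + 0 π bond(s) = 2.)

2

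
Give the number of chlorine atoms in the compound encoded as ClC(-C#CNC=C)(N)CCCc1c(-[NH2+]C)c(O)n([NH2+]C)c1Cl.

2

The symbol for chlorine appears 2 times in the SMILES.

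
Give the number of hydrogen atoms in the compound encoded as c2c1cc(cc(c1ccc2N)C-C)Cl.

Hydrogens are implicit in SMILES; fill each atom to its normal valence:
  5 × C (aromatic): 1 H each → 5
  5 × C (aromatic): no H
  1 × C: 3 H
  1 × C: 2 H
  1 × Cl: no H
  1 × N: 2 H
  Total hydrogens = 12.

12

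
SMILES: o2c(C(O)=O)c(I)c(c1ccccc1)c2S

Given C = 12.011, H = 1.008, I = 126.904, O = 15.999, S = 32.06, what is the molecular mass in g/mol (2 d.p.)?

346.14

Molecular formula: C11H7IO3S.
M = 11×12.011 + 7×1.008 + 1×126.904 + 3×15.999 + 1×32.06 = 346.14 g/mol.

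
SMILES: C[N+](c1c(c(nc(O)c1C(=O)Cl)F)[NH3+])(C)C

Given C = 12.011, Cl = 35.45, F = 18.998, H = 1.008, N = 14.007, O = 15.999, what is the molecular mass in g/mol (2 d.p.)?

Molecular formula: [C9H13ClFN3O2]2+.
M = 9×12.011 + 1×35.45 + 1×18.998 + 13×1.008 + 3×14.007 + 2×15.999 = 249.67 g/mol.

249.67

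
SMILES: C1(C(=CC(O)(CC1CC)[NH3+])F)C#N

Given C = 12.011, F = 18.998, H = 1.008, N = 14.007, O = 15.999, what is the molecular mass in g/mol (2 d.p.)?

185.22

Molecular formula: C9H14FN2O+.
M = 9×12.011 + 1×18.998 + 14×1.008 + 2×14.007 + 1×15.999 = 185.22 g/mol.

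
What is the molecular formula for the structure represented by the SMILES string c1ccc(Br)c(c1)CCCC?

Heavy atoms from the SMILES: 1 Br, 10 C.
Implicit hydrogens by atom environment:
  4 × C (aromatic): 1 H each → 4
  3 × C: 2 H each → 6
  2 × C (aromatic): no H
  1 × Br: no H
  1 × C: 3 H
  Total hydrogens = 13.
Molecular formula: C10H13Br

C10H13Br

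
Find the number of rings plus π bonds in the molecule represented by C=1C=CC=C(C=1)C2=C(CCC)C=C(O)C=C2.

8

Molecular formula from the SMILES: C15H16O.
DoU = (2C + 2 + N − H − X)/2 = (2·15 + 2 + 0 − 16 − 0)/2 = 16/2 = 8.
(Structurally: 2 ring(s) + 6 π bond(s) = 8.)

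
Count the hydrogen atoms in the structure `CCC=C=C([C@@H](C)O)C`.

14

Hydrogens are implicit in SMILES; fill each atom to its normal valence:
  3 × C: 3 H each → 9
  2 × C: 1 H each → 2
  2 × C: no H
  1 × C: 2 H
  1 × O: 1 H
  Total hydrogens = 14.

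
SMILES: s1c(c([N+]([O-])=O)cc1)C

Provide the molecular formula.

Heavy atoms from the SMILES: 5 C, 1 N, 2 O, 1 S.
Implicit hydrogens by atom environment:
  2 × C (aromatic): 1 H each → 2
  2 × C (aromatic): no H
  1 × C: 3 H
  1 × N (charge +1): no H
  1 × O: no H
  1 × O (charge -1): no H
  1 × S (aromatic): no H
  Total hydrogens = 5.
Molecular formula: C5H5NO2S

C5H5NO2S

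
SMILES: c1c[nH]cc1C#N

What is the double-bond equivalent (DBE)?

5

Molecular formula from the SMILES: C5H4N2.
DoU = (2C + 2 + N − H − X)/2 = (2·5 + 2 + 2 − 4 − 0)/2 = 10/2 = 5.
(Structurally: 1 ring(s) + 4 π bond(s) = 5.)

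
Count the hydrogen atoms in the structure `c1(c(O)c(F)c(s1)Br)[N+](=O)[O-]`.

Hydrogens are implicit in SMILES; fill each atom to its normal valence:
  4 × C (aromatic): no H
  1 × Br: no H
  1 × F: no H
  1 × N (charge +1): no H
  1 × O: 1 H
  1 × O: no H
  1 × O (charge -1): no H
  1 × S (aromatic): no H
  Total hydrogens = 1.

1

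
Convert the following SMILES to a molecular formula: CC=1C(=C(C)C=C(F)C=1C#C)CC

Heavy atoms from the SMILES: 12 C, 1 F.
Implicit hydrogens by atom environment:
  5 × C (aromatic): no H
  3 × C: 3 H each → 9
  1 × C: 2 H
  1 × C (aromatic): 1 H
  1 × C: 1 H
  1 × C: no H
  1 × F: no H
  Total hydrogens = 13.
Molecular formula: C12H13F

C12H13F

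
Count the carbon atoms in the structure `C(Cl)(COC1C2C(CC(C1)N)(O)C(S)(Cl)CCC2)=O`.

The symbol for carbon appears 12 times in the SMILES. (Cl is a single chlorine, not C + l.)

12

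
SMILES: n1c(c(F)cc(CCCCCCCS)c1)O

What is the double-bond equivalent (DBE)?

4

Molecular formula from the SMILES: C12H18FNOS.
DoU = (2C + 2 + N − H − X)/2 = (2·12 + 2 + 1 − 18 − 1)/2 = 8/2 = 4.
(Structurally: 1 ring(s) + 3 π bond(s) = 4.)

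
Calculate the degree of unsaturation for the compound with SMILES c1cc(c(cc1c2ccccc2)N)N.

8

Molecular formula from the SMILES: C12H12N2.
DoU = (2C + 2 + N − H − X)/2 = (2·12 + 2 + 2 − 12 − 0)/2 = 16/2 = 8.
(Structurally: 2 ring(s) + 6 π bond(s) = 8.)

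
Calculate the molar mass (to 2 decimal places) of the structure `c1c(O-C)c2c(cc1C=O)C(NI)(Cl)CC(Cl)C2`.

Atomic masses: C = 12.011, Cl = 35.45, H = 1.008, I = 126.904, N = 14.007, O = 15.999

400.04

Molecular formula: C12H12Cl2INO2.
M = 12×12.011 + 2×35.45 + 12×1.008 + 1×126.904 + 1×14.007 + 2×15.999 = 400.04 g/mol.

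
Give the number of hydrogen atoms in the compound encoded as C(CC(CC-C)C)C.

18

Hydrogens are implicit in SMILES; fill each atom to its normal valence:
  4 × C: 2 H each → 8
  3 × C: 3 H each → 9
  1 × C: 1 H
  Total hydrogens = 18.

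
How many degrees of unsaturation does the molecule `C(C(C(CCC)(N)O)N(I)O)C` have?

0

Molecular formula from the SMILES: C7H17IN2O2.
DoU = (2C + 2 + N − H − X)/2 = (2·7 + 2 + 2 − 17 − 1)/2 = 0/2 = 0.
(Structurally: 0 ring(s) + 0 π bond(s) = 0.)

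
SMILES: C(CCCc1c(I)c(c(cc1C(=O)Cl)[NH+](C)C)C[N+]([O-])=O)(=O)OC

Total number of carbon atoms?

The symbol for carbon appears 15 times in the SMILES. Lowercase c denotes aromatic carbon and counts toward C.

15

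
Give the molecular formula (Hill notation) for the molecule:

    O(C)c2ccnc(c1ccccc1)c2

Heavy atoms from the SMILES: 12 C, 1 N, 1 O.
Implicit hydrogens by atom environment:
  8 × C (aromatic): 1 H each → 8
  3 × C (aromatic): no H
  1 × C: 3 H
  1 × N (aromatic): no H
  1 × O: no H
  Total hydrogens = 11.
Molecular formula: C12H11NO

C12H11NO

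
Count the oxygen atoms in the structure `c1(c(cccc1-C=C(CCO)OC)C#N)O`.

3

The symbol for oxygen appears 3 times in the SMILES.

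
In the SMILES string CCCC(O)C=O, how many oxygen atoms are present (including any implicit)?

The symbol for oxygen appears 2 times in the SMILES.

2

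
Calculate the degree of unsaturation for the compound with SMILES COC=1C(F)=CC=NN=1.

Molecular formula from the SMILES: C5H5FN2O.
DoU = (2C + 2 + N − H − X)/2 = (2·5 + 2 + 2 − 5 − 1)/2 = 8/2 = 4.
(Structurally: 1 ring(s) + 3 π bond(s) = 4.)

4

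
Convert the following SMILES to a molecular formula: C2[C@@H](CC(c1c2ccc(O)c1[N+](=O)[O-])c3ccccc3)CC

C18H19NO3

Heavy atoms from the SMILES: 18 C, 1 N, 3 O.
Implicit hydrogens by atom environment:
  7 × C (aromatic): 1 H each → 7
  5 × C (aromatic): no H
  3 × C: 2 H each → 6
  2 × C: 1 H each → 2
  1 × C: 3 H
  1 × N (charge +1): no H
  1 × O: 1 H
  1 × O: no H
  1 × O (charge -1): no H
  Total hydrogens = 19.
Molecular formula: C18H19NO3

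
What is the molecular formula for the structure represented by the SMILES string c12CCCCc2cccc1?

Heavy atoms from the SMILES: 10 C.
Implicit hydrogens by atom environment:
  4 × C: 2 H each → 8
  4 × C (aromatic): 1 H each → 4
  2 × C (aromatic): no H
  Total hydrogens = 12.
Molecular formula: C10H12

C10H12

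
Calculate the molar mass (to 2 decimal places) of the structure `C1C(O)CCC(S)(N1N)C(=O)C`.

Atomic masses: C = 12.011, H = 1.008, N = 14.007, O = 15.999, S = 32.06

Molecular formula: C7H14N2O2S.
M = 7×12.011 + 14×1.008 + 2×14.007 + 2×15.999 + 1×32.06 = 190.26 g/mol.

190.26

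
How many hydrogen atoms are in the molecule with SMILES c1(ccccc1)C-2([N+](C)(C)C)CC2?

Hydrogens are implicit in SMILES; fill each atom to its normal valence:
  5 × C (aromatic): 1 H each → 5
  3 × C: 3 H each → 9
  2 × C: 2 H each → 4
  1 × C: no H
  1 × C (aromatic): no H
  1 × N (charge +1): no H
  Total hydrogens = 18.

18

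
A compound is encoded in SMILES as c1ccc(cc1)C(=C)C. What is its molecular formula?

C9H10

Heavy atoms from the SMILES: 9 C.
Implicit hydrogens by atom environment:
  5 × C (aromatic): 1 H each → 5
  1 × C: 3 H
  1 × C: 2 H
  1 × C: no H
  1 × C (aromatic): no H
  Total hydrogens = 10.
Molecular formula: C9H10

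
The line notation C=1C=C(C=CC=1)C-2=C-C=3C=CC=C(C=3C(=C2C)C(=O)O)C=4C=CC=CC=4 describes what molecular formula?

Heavy atoms from the SMILES: 24 C, 2 O.
Implicit hydrogens by atom environment:
  14 × C (aromatic): 1 H each → 14
  8 × C (aromatic): no H
  1 × C: 3 H
  1 × C: no H
  1 × O: 1 H
  1 × O: no H
  Total hydrogens = 18.
Molecular formula: C24H18O2

C24H18O2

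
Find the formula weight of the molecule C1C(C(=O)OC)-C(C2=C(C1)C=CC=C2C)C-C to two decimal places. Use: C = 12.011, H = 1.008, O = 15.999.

Molecular formula: C15H20O2.
M = 15×12.011 + 20×1.008 + 2×15.999 = 232.32 g/mol.

232.32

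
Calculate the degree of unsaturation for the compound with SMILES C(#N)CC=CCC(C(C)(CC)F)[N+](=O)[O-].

Molecular formula from the SMILES: C10H15FN2O2.
DoU = (2C + 2 + N − H − X)/2 = (2·10 + 2 + 2 − 15 − 1)/2 = 8/2 = 4.
(Structurally: 0 ring(s) + 4 π bond(s) = 4.)

4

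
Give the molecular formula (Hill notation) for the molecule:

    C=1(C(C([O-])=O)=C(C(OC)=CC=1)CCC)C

Heavy atoms from the SMILES: 12 C, 3 O.
Implicit hydrogens by atom environment:
  4 × C (aromatic): no H
  3 × C: 3 H each → 9
  2 × C: 2 H each → 4
  2 × C (aromatic): 1 H each → 2
  2 × O: no H
  1 × C: no H
  1 × O (charge -1): no H
  Total hydrogens = 15.
Net charge -1.
Molecular formula: C12H15O3-

C12H15O3-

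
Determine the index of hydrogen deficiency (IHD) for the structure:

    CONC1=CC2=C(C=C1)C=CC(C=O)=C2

Molecular formula from the SMILES: C12H11NO2.
DoU = (2C + 2 + N − H − X)/2 = (2·12 + 2 + 1 − 11 − 0)/2 = 16/2 = 8.
(Structurally: 2 ring(s) + 6 π bond(s) = 8.)

8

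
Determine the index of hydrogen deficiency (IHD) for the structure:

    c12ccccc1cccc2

7

Molecular formula from the SMILES: C10H8.
DoU = (2C + 2 + N − H − X)/2 = (2·10 + 2 + 0 − 8 − 0)/2 = 14/2 = 7.
(Structurally: 2 ring(s) + 5 π bond(s) = 7.)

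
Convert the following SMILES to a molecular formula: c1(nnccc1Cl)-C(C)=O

C6H5ClN2O

Heavy atoms from the SMILES: 6 C, 1 Cl, 2 N, 1 O.
Implicit hydrogens by atom environment:
  2 × C (aromatic): 1 H each → 2
  2 × C (aromatic): no H
  2 × N (aromatic): no H
  1 × C: 3 H
  1 × C: no H
  1 × Cl: no H
  1 × O: no H
  Total hydrogens = 5.
Molecular formula: C6H5ClN2O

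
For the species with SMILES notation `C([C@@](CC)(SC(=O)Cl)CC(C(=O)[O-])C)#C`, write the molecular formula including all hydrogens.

C10H12ClO3S-

Heavy atoms from the SMILES: 10 C, 1 Cl, 3 O, 1 S.
Implicit hydrogens by atom environment:
  4 × C: no H
  2 × C: 3 H each → 6
  2 × C: 2 H each → 4
  2 × C: 1 H each → 2
  2 × O: no H
  1 × Cl: no H
  1 × O (charge -1): no H
  1 × S: no H
  Total hydrogens = 12.
Net charge -1.
Molecular formula: C10H12ClO3S-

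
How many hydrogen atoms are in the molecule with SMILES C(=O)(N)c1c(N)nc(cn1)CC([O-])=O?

7

Hydrogens are implicit in SMILES; fill each atom to its normal valence:
  3 × C (aromatic): no H
  2 × C: no H
  2 × N: 2 H each → 4
  2 × N (aromatic): no H
  2 × O: no H
  1 × C: 2 H
  1 × C (aromatic): 1 H
  1 × O (charge -1): no H
  Total hydrogens = 7.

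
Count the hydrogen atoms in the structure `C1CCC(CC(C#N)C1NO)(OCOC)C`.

20

Hydrogens are implicit in SMILES; fill each atom to its normal valence:
  5 × C: 2 H each → 10
  2 × C: 3 H each → 6
  2 × C: 1 H each → 2
  2 × C: no H
  2 × O: no H
  1 × N: 1 H
  1 × N: no H
  1 × O: 1 H
  Total hydrogens = 20.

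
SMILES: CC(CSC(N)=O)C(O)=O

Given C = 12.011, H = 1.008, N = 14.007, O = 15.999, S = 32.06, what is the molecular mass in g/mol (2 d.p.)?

Molecular formula: C5H9NO3S.
M = 5×12.011 + 9×1.008 + 1×14.007 + 3×15.999 + 1×32.06 = 163.19 g/mol.

163.19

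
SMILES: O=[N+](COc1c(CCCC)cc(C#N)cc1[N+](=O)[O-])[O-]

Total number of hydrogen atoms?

13

Hydrogens are implicit in SMILES; fill each atom to its normal valence:
  4 × C: 2 H each → 8
  4 × C (aromatic): no H
  3 × O: no H
  2 × C (aromatic): 1 H each → 2
  2 × N (charge +1): no H
  2 × O (charge -1): no H
  1 × C: 3 H
  1 × C: no H
  1 × N: no H
  Total hydrogens = 13.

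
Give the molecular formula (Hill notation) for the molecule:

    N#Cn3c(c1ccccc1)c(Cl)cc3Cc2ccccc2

C18H13ClN2

Heavy atoms from the SMILES: 18 C, 1 Cl, 2 N.
Implicit hydrogens by atom environment:
  11 × C (aromatic): 1 H each → 11
  5 × C (aromatic): no H
  1 × C: 2 H
  1 × C: no H
  1 × Cl: no H
  1 × N (aromatic): no H
  1 × N: no H
  Total hydrogens = 13.
Molecular formula: C18H13ClN2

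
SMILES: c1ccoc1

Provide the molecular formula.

C4H4O

Heavy atoms from the SMILES: 4 C, 1 O.
Implicit hydrogens by atom environment:
  4 × C (aromatic): 1 H each → 4
  1 × O (aromatic): no H
  Total hydrogens = 4.
Molecular formula: C4H4O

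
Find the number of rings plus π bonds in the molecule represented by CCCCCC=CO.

Molecular formula from the SMILES: C7H14O.
DoU = (2C + 2 + N − H − X)/2 = (2·7 + 2 + 0 − 14 − 0)/2 = 2/2 = 1.
(Structurally: 0 ring(s) + 1 π bond(s) = 1.)

1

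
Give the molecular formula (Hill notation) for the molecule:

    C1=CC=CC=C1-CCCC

C10H14

Heavy atoms from the SMILES: 10 C.
Implicit hydrogens by atom environment:
  5 × C (aromatic): 1 H each → 5
  3 × C: 2 H each → 6
  1 × C: 3 H
  1 × C (aromatic): no H
  Total hydrogens = 14.
Molecular formula: C10H14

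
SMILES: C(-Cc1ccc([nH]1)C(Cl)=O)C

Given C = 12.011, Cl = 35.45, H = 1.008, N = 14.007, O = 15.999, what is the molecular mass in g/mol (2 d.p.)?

Molecular formula: C8H10ClNO.
M = 8×12.011 + 1×35.45 + 10×1.008 + 1×14.007 + 1×15.999 = 171.62 g/mol.

171.62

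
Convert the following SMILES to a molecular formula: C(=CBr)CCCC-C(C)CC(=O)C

Heavy atoms from the SMILES: 1 Br, 11 C, 1 O.
Implicit hydrogens by atom environment:
  5 × C: 2 H each → 10
  3 × C: 1 H each → 3
  2 × C: 3 H each → 6
  1 × Br: no H
  1 × C: no H
  1 × O: no H
  Total hydrogens = 19.
Molecular formula: C11H19BrO

C11H19BrO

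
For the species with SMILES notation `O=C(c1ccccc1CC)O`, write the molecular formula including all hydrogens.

C9H10O2

Heavy atoms from the SMILES: 9 C, 2 O.
Implicit hydrogens by atom environment:
  4 × C (aromatic): 1 H each → 4
  2 × C (aromatic): no H
  1 × C: 3 H
  1 × C: 2 H
  1 × C: no H
  1 × O: 1 H
  1 × O: no H
  Total hydrogens = 10.
Molecular formula: C9H10O2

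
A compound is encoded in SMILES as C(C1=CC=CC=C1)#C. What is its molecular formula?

C8H6

Heavy atoms from the SMILES: 8 C.
Implicit hydrogens by atom environment:
  5 × C (aromatic): 1 H each → 5
  1 × C: 1 H
  1 × C (aromatic): no H
  1 × C: no H
  Total hydrogens = 6.
Molecular formula: C8H6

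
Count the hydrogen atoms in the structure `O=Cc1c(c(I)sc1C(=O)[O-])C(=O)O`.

Hydrogens are implicit in SMILES; fill each atom to its normal valence:
  4 × C (aromatic): no H
  3 × O: no H
  2 × C: no H
  1 × C: 1 H
  1 × I: no H
  1 × O: 1 H
  1 × O (charge -1): no H
  1 × S (aromatic): no H
  Total hydrogens = 2.

2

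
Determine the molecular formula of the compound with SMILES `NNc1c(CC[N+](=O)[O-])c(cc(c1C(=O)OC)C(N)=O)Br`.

Heavy atoms from the SMILES: 1 Br, 11 C, 4 N, 5 O.
Implicit hydrogens by atom environment:
  5 × C (aromatic): no H
  4 × O: no H
  2 × C: 2 H each → 4
  2 × C: no H
  2 × N: 2 H each → 4
  1 × Br: no H
  1 × C: 3 H
  1 × C (aromatic): 1 H
  1 × N: 1 H
  1 × N (charge +1): no H
  1 × O (charge -1): no H
  Total hydrogens = 13.
Molecular formula: C11H13BrN4O5

C11H13BrN4O5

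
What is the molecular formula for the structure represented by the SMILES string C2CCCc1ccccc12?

C10H12

Heavy atoms from the SMILES: 10 C.
Implicit hydrogens by atom environment:
  4 × C: 2 H each → 8
  4 × C (aromatic): 1 H each → 4
  2 × C (aromatic): no H
  Total hydrogens = 12.
Molecular formula: C10H12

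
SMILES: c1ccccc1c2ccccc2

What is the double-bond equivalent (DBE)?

8

Molecular formula from the SMILES: C12H10.
DoU = (2C + 2 + N − H − X)/2 = (2·12 + 2 + 0 − 10 − 0)/2 = 16/2 = 8.
(Structurally: 2 ring(s) + 6 π bond(s) = 8.)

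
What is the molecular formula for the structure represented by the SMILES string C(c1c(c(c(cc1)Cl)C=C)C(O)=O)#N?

Heavy atoms from the SMILES: 10 C, 1 Cl, 1 N, 2 O.
Implicit hydrogens by atom environment:
  4 × C (aromatic): no H
  2 × C (aromatic): 1 H each → 2
  2 × C: no H
  1 × C: 2 H
  1 × C: 1 H
  1 × Cl: no H
  1 × N: no H
  1 × O: 1 H
  1 × O: no H
  Total hydrogens = 6.
Molecular formula: C10H6ClNO2

C10H6ClNO2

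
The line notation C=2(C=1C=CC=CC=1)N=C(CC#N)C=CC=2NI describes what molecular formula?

Heavy atoms from the SMILES: 13 C, 1 I, 3 N.
Implicit hydrogens by atom environment:
  7 × C (aromatic): 1 H each → 7
  4 × C (aromatic): no H
  1 × C: 2 H
  1 × C: no H
  1 × I: no H
  1 × N: 1 H
  1 × N (aromatic): no H
  1 × N: no H
  Total hydrogens = 10.
Molecular formula: C13H10IN3

C13H10IN3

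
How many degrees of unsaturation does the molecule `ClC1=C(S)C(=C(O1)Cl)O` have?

3

Molecular formula from the SMILES: C4H2Cl2O2S.
DoU = (2C + 2 + N − H − X)/2 = (2·4 + 2 + 0 − 2 − 2)/2 = 6/2 = 3.
(Structurally: 1 ring(s) + 2 π bond(s) = 3.)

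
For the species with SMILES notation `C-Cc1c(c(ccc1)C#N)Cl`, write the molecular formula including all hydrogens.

C9H8ClN

Heavy atoms from the SMILES: 9 C, 1 Cl, 1 N.
Implicit hydrogens by atom environment:
  3 × C (aromatic): 1 H each → 3
  3 × C (aromatic): no H
  1 × C: 3 H
  1 × C: 2 H
  1 × C: no H
  1 × Cl: no H
  1 × N: no H
  Total hydrogens = 8.
Molecular formula: C9H8ClN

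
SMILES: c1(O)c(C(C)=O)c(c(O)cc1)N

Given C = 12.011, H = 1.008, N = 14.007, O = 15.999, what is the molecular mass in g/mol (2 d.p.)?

167.16

Molecular formula: C8H9NO3.
M = 8×12.011 + 9×1.008 + 1×14.007 + 3×15.999 = 167.16 g/mol.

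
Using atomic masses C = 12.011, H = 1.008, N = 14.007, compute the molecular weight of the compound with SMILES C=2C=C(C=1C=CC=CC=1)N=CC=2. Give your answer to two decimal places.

Molecular formula: C11H9N.
M = 11×12.011 + 9×1.008 + 1×14.007 = 155.20 g/mol.

155.20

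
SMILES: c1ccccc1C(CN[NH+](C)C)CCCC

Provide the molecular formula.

C14H25N2+

Heavy atoms from the SMILES: 14 C, 2 N.
Implicit hydrogens by atom environment:
  5 × C (aromatic): 1 H each → 5
  4 × C: 2 H each → 8
  3 × C: 3 H each → 9
  1 × C: 1 H
  1 × C (aromatic): no H
  1 × N: 1 H
  1 × N (charge +1): 1 H
  Total hydrogens = 25.
Net charge +1.
Molecular formula: C14H25N2+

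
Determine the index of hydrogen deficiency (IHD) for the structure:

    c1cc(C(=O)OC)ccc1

5

Molecular formula from the SMILES: C8H8O2.
DoU = (2C + 2 + N − H − X)/2 = (2·8 + 2 + 0 − 8 − 0)/2 = 10/2 = 5.
(Structurally: 1 ring(s) + 4 π bond(s) = 5.)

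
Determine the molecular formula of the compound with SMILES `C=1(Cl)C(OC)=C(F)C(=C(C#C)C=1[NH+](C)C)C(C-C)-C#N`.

C15H17ClFN2O+

Heavy atoms from the SMILES: 15 C, 1 Cl, 1 F, 2 N, 1 O.
Implicit hydrogens by atom environment:
  6 × C (aromatic): no H
  4 × C: 3 H each → 12
  2 × C: 1 H each → 2
  2 × C: no H
  1 × C: 2 H
  1 × Cl: no H
  1 × F: no H
  1 × N (charge +1): 1 H
  1 × N: no H
  1 × O: no H
  Total hydrogens = 17.
Net charge +1.
Molecular formula: C15H17ClFN2O+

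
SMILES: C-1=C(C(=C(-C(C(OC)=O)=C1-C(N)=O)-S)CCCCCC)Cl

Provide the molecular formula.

Heavy atoms from the SMILES: 15 C, 1 Cl, 1 N, 3 O, 1 S.
Implicit hydrogens by atom environment:
  5 × C: 2 H each → 10
  5 × C (aromatic): no H
  3 × O: no H
  2 × C: 3 H each → 6
  2 × C: no H
  1 × C (aromatic): 1 H
  1 × Cl: no H
  1 × N: 2 H
  1 × S: 1 H
  Total hydrogens = 20.
Molecular formula: C15H20ClNO3S

C15H20ClNO3S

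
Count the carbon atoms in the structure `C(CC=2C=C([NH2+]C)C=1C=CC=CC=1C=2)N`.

The symbol for carbon appears 13 times in the SMILES.

13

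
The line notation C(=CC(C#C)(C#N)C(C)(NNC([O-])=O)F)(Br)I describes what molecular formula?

Heavy atoms from the SMILES: 1 Br, 9 C, 1 F, 1 I, 3 N, 2 O.
Implicit hydrogens by atom environment:
  6 × C: no H
  2 × C: 1 H each → 2
  2 × N: 1 H each → 2
  1 × Br: no H
  1 × C: 3 H
  1 × F: no H
  1 × I: no H
  1 × N: no H
  1 × O: no H
  1 × O (charge -1): no H
  Total hydrogens = 7.
Net charge -1.
Molecular formula: C9H7BrFIN3O2-

C9H7BrFIN3O2-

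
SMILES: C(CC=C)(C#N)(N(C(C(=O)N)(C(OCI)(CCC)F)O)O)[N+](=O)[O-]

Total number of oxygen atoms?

6

The symbol for oxygen appears 6 times in the SMILES.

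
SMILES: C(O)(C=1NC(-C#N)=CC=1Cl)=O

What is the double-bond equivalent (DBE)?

6

Molecular formula from the SMILES: C6H3ClN2O2.
DoU = (2C + 2 + N − H − X)/2 = (2·6 + 2 + 2 − 3 − 1)/2 = 12/2 = 6.
(Structurally: 1 ring(s) + 5 π bond(s) = 6.)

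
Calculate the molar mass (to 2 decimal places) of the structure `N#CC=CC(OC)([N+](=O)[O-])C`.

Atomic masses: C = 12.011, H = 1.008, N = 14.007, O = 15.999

Molecular formula: C6H8N2O3.
M = 6×12.011 + 8×1.008 + 2×14.007 + 3×15.999 = 156.14 g/mol.

156.14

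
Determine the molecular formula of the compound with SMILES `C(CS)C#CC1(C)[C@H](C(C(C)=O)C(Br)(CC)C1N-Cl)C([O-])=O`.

C15H20BrClNO3S-

Heavy atoms from the SMILES: 1 Br, 15 C, 1 Cl, 1 N, 3 O, 1 S.
Implicit hydrogens by atom environment:
  6 × C: no H
  3 × C: 3 H each → 9
  3 × C: 2 H each → 6
  3 × C: 1 H each → 3
  2 × O: no H
  1 × Br: no H
  1 × Cl: no H
  1 × N: 1 H
  1 × O (charge -1): no H
  1 × S: 1 H
  Total hydrogens = 20.
Net charge -1.
Molecular formula: C15H20BrClNO3S-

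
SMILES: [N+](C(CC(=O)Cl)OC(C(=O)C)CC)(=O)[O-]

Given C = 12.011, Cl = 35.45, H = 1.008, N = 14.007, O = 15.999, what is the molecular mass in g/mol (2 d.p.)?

237.64

Molecular formula: C8H12ClNO5.
M = 8×12.011 + 1×35.45 + 12×1.008 + 1×14.007 + 5×15.999 = 237.64 g/mol.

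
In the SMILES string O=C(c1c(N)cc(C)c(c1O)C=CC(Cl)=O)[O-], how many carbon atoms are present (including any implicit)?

11

The symbol for carbon appears 11 times in the SMILES. Lowercase c denotes aromatic carbon and counts toward C.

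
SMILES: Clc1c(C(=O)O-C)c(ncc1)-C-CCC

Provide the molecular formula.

C11H14ClNO2

Heavy atoms from the SMILES: 11 C, 1 Cl, 1 N, 2 O.
Implicit hydrogens by atom environment:
  3 × C: 2 H each → 6
  3 × C (aromatic): no H
  2 × C: 3 H each → 6
  2 × C (aromatic): 1 H each → 2
  2 × O: no H
  1 × C: no H
  1 × Cl: no H
  1 × N (aromatic): no H
  Total hydrogens = 14.
Molecular formula: C11H14ClNO2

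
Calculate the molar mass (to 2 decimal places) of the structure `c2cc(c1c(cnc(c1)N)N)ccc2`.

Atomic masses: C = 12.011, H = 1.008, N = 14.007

Molecular formula: C11H11N3.
M = 11×12.011 + 11×1.008 + 3×14.007 = 185.23 g/mol.

185.23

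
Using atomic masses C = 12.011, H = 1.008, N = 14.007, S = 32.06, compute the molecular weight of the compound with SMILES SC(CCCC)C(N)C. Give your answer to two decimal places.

Molecular formula: C7H17NS.
M = 7×12.011 + 17×1.008 + 1×14.007 + 1×32.06 = 147.28 g/mol.

147.28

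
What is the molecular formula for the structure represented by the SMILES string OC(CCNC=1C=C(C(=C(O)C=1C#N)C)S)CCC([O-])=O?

C14H17N2O4S-

Heavy atoms from the SMILES: 14 C, 2 N, 4 O, 1 S.
Implicit hydrogens by atom environment:
  5 × C (aromatic): no H
  4 × C: 2 H each → 8
  2 × C: no H
  2 × O: 1 H each → 2
  1 × C: 3 H
  1 × C (aromatic): 1 H
  1 × C: 1 H
  1 × N: 1 H
  1 × N: no H
  1 × O: no H
  1 × O (charge -1): no H
  1 × S: 1 H
  Total hydrogens = 17.
Net charge -1.
Molecular formula: C14H17N2O4S-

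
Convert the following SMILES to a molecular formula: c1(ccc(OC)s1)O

C5H6O2S

Heavy atoms from the SMILES: 5 C, 2 O, 1 S.
Implicit hydrogens by atom environment:
  2 × C (aromatic): 1 H each → 2
  2 × C (aromatic): no H
  1 × C: 3 H
  1 × O: 1 H
  1 × O: no H
  1 × S (aromatic): no H
  Total hydrogens = 6.
Molecular formula: C5H6O2S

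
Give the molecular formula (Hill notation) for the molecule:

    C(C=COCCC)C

Heavy atoms from the SMILES: 7 C, 1 O.
Implicit hydrogens by atom environment:
  3 × C: 2 H each → 6
  2 × C: 3 H each → 6
  2 × C: 1 H each → 2
  1 × O: no H
  Total hydrogens = 14.
Molecular formula: C7H14O

C7H14O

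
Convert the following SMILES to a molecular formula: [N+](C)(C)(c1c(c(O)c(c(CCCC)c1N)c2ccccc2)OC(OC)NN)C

Heavy atoms from the SMILES: 21 C, 4 N, 3 O.
Implicit hydrogens by atom environment:
  7 × C (aromatic): no H
  5 × C: 3 H each → 15
  5 × C (aromatic): 1 H each → 5
  3 × C: 2 H each → 6
  2 × N: 2 H each → 4
  2 × O: no H
  1 × C: 1 H
  1 × N: 1 H
  1 × N (charge +1): no H
  1 × O: 1 H
  Total hydrogens = 33.
Net charge +1.
Molecular formula: C21H33N4O3+

C21H33N4O3+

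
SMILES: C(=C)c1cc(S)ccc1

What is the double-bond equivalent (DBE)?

Molecular formula from the SMILES: C8H8S.
DoU = (2C + 2 + N − H − X)/2 = (2·8 + 2 + 0 − 8 − 0)/2 = 10/2 = 5.
(Structurally: 1 ring(s) + 4 π bond(s) = 5.)

5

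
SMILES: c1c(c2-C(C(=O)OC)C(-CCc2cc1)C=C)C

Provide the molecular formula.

Heavy atoms from the SMILES: 15 C, 2 O.
Implicit hydrogens by atom environment:
  3 × C: 2 H each → 6
  3 × C (aromatic): 1 H each → 3
  3 × C: 1 H each → 3
  3 × C (aromatic): no H
  2 × C: 3 H each → 6
  2 × O: no H
  1 × C: no H
  Total hydrogens = 18.
Molecular formula: C15H18O2

C15H18O2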